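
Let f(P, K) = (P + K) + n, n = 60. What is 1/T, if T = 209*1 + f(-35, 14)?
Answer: 1/248 ≈ 0.0040323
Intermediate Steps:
f(P, K) = 60 + K + P (f(P, K) = (P + K) + 60 = (K + P) + 60 = 60 + K + P)
T = 248 (T = 209*1 + (60 + 14 - 35) = 209 + 39 = 248)
1/T = 1/248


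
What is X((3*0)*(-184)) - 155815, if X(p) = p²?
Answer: -155815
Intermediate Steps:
X((3*0)*(-184)) - 155815 = ((3*0)*(-184))² - 155815 = (0*(-184))² - 155815 = 0² - 155815 = 0 - 155815 = -155815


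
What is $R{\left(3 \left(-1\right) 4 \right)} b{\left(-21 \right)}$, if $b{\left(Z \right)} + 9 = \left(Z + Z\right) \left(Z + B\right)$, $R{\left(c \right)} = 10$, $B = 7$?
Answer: $5790$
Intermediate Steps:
$b{\left(Z \right)} = -9 + 2 Z \left(7 + Z\right)$ ($b{\left(Z \right)} = -9 + \left(Z + Z\right) \left(Z + 7\right) = -9 + 2 Z \left(7 + Z\right)$)
$R{\left(3 \left(-1\right) 4 \right)} b{\left(-21 \right)} = 10 \left(-9 + 2 \left(-21\right)^{2} + 14 \left(-21\right)\right) = 10 \left(-9 + 2 \cdot 441 - 294\right) = 10 \left(-9 + 882 - 294\right) = 10 \cdot 579 = 5790$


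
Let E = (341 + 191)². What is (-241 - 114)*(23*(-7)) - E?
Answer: -225869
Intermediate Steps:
E = 283024 (E = 532² = 283024)
(-241 - 114)*(23*(-7)) - E = (-241 - 114)*(23*(-7)) - 1*283024 = -355*(-161) - 283024 = 57155 - 283024 = -225869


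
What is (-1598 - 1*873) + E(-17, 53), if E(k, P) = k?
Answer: -2488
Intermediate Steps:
(-1598 - 1*873) + E(-17, 53) = (-1598 - 1*873) - 17 = (-1598 - 873) - 17 = -2471 - 17 = -2488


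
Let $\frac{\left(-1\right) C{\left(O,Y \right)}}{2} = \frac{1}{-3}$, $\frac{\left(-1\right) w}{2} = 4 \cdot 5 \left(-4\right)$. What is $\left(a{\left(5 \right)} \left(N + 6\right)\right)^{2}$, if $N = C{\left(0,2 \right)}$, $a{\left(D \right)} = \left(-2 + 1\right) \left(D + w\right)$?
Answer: $1210000$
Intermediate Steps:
$w = 160$ ($w = - 2 \cdot 4 \cdot 5 \left(-4\right) = - 2 \cdot 20 \left(-4\right) = \left(-2\right) \left(-80\right) = 160$)
$a{\left(D \right)} = -160 - D$ ($a{\left(D \right)} = \left(-2 + 1\right) \left(D + 160\right) = - (160 + D) = -160 - D$)
$C{\left(O,Y \right)} = \frac{2}{3}$ ($C{\left(O,Y \right)} = - \frac{2}{-3} = \left(-2\right) \left(- \frac{1}{3}\right) = \frac{2}{3}$)
$N = \frac{2}{3} \approx 0.66667$
$\left(a{\left(5 \right)} \left(N + 6\right)\right)^{2} = \left(\left(-160 - 5\right) \left(\frac{2}{3} + 6\right)\right)^{2} = \left(\left(-160 - 5\right) \frac{20}{3}\right)^{2} = \left(\left(-165\right) \frac{20}{3}\right)^{2} = \left(-1100\right)^{2} = 1210000$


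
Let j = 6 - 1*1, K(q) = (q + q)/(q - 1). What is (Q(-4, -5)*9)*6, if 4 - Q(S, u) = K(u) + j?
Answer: -144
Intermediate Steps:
K(q) = 2*q/(-1 + q) (K(q) = (2*q)/(-1 + q) = 2*q/(-1 + q))
j = 5 (j = 6 - 1 = 5)
Q(S, u) = -1 - 2*u/(-1 + u) (Q(S, u) = 4 - (2*u/(-1 + u) + 5) = 4 - (5 + 2*u/(-1 + u)) = 4 + (-5 - 2*u/(-1 + u)) = -1 - 2*u/(-1 + u))
(Q(-4, -5)*9)*6 = (((1 - 3*(-5))/(-1 - 5))*9)*6 = (((1 + 15)/(-6))*9)*6 = (-⅙*16*9)*6 = -8/3*9*6 = -24*6 = -144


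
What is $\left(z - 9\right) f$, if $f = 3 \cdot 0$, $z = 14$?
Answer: $0$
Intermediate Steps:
$f = 0$
$\left(z - 9\right) f = \left(14 - 9\right) 0 = 5 \cdot 0 = 0$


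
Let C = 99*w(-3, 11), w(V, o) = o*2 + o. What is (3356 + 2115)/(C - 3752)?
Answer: -5471/485 ≈ -11.280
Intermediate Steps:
w(V, o) = 3*o (w(V, o) = 2*o + o = 3*o)
C = 3267 (C = 99*(3*11) = 99*33 = 3267)
(3356 + 2115)/(C - 3752) = (3356 + 2115)/(3267 - 3752) = 5471/(-485) = 5471*(-1/485) = -5471/485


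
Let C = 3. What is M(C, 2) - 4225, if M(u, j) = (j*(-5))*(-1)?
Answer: -4215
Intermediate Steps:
M(u, j) = 5*j (M(u, j) = -5*j*(-1) = 5*j)
M(C, 2) - 4225 = 5*2 - 4225 = 10 - 4225 = -4215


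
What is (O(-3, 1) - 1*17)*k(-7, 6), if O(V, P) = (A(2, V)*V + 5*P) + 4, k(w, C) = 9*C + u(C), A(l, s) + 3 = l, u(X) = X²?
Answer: -450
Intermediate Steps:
A(l, s) = -3 + l
k(w, C) = C² + 9*C (k(w, C) = 9*C + C² = C² + 9*C)
O(V, P) = 4 - V + 5*P (O(V, P) = ((-3 + 2)*V + 5*P) + 4 = (-V + 5*P) + 4 = 4 - V + 5*P)
(O(-3, 1) - 1*17)*k(-7, 6) = ((4 - 1*(-3) + 5*1) - 1*17)*(6*(9 + 6)) = ((4 + 3 + 5) - 17)*(6*15) = (12 - 17)*90 = -5*90 = -450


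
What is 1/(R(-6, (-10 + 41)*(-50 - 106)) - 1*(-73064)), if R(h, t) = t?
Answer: 1/68228 ≈ 1.4657e-5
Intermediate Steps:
1/(R(-6, (-10 + 41)*(-50 - 106)) - 1*(-73064)) = 1/((-10 + 41)*(-50 - 106) - 1*(-73064)) = 1/(31*(-156) + 73064) = 1/(-4836 + 73064) = 1/68228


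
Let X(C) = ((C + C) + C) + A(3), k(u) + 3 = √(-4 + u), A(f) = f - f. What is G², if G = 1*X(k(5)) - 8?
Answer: 196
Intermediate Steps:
A(f) = 0
k(u) = -3 + √(-4 + u)
X(C) = 3*C (X(C) = ((C + C) + C) + 0 = (2*C + C) + 0 = 3*C + 0 = 3*C)
G = -14 (G = 1*(3*(-3 + √(-4 + 5))) - 8 = 1*(3*(-3 + √1)) - 8 = 1*(3*(-3 + 1)) - 8 = 1*(3*(-2)) - 8 = 1*(-6) - 8 = -6 - 8 = -14)
G² = (-14)² = 196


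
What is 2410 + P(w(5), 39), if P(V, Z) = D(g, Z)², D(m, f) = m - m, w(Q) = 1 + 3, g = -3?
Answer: 2410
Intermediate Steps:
w(Q) = 4
D(m, f) = 0
P(V, Z) = 0 (P(V, Z) = 0² = 0)
2410 + P(w(5), 39) = 2410 + 0 = 2410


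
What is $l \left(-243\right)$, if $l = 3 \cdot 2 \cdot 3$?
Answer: $-4374$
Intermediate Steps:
$l = 18$ ($l = 6 \cdot 3 = 18$)
$l \left(-243\right) = 18 \left(-243\right) = -4374$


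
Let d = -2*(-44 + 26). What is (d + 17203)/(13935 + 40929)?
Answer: 17239/54864 ≈ 0.31421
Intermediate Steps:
d = 36 (d = -2*(-18) = 36)
(d + 17203)/(13935 + 40929) = (36 + 17203)/(13935 + 40929) = 17239/54864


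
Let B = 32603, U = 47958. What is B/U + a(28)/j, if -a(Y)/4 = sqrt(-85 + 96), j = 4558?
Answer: 32603/47958 - 2*sqrt(11)/2279 ≈ 0.67691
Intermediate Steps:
a(Y) = -4*sqrt(11) (a(Y) = -4*sqrt(-85 + 96) = -4*sqrt(11))
B/U + a(28)/j = 32603/47958 - 4*sqrt(11)/4558 = 32603*(1/47958) - 4*sqrt(11)*(1/4558) = 32603/47958 - 2*sqrt(11)/2279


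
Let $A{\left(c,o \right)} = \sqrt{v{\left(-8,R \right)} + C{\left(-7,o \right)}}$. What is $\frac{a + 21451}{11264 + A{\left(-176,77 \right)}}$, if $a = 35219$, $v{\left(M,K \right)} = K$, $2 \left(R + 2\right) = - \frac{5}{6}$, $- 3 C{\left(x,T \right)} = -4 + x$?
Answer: $\frac{2553323520}{507510779} - \frac{113340 \sqrt{5}}{507510779} \approx 5.0306$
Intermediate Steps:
$C{\left(x,T \right)} = \frac{4}{3} - \frac{x}{3}$ ($C{\left(x,T \right)} = - \frac{-4 + x}{3} = \frac{4}{3} - \frac{x}{3}$)
$R = - \frac{29}{12}$ ($R = -2 + \frac{\left(-5\right) \frac{1}{6}}{2} = -2 + \frac{1}{2} \left(- \frac{5}{6}\right) = -2 - \frac{5}{12} = - \frac{29}{12} \approx -2.4167$)
$A{\left(c,o \right)} = \frac{\sqrt{5}}{2}$ ($A{\left(c,o \right)} = \sqrt{- \frac{29}{12} + \left(\frac{4}{3} - - \frac{7}{3}\right)} = \sqrt{- \frac{29}{12} + \left(\frac{4}{3} + \frac{7}{3}\right)} = \sqrt{- \frac{29}{12} + \frac{11}{3}} = \sqrt{\frac{5}{4}} = \frac{\sqrt{5}}{2}$)
$\frac{a + 21451}{11264 + A{\left(-176,77 \right)}} = \frac{35219 + 21451}{11264 + \frac{\sqrt{5}}{2}} = \frac{56670}{11264 + \frac{\sqrt{5}}{2}}$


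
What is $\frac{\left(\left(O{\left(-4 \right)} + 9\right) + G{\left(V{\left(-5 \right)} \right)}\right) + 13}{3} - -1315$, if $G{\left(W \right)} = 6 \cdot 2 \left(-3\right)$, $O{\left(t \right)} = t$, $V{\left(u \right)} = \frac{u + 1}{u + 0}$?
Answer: $1309$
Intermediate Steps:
$V{\left(u \right)} = \frac{1 + u}{u}$
$G{\left(W \right)} = -36$ ($G{\left(W \right)} = 12 \left(-3\right) = -36$)
$\frac{\left(\left(O{\left(-4 \right)} + 9\right) + G{\left(V{\left(-5 \right)} \right)}\right) + 13}{3} - -1315 = \frac{\left(\left(-4 + 9\right) - 36\right) + 13}{3} - -1315 = \left(\left(5 - 36\right) + 13\right) \frac{1}{3} + 1315 = \left(-31 + 13\right) \frac{1}{3} + 1315 = \left(-18\right) \frac{1}{3} + 1315 = -6 + 1315 = 1309$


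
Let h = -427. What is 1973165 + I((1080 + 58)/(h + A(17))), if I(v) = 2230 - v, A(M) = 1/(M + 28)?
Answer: 18977645370/9607 ≈ 1.9754e+6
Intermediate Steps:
A(M) = 1/(28 + M)
1973165 + I((1080 + 58)/(h + A(17))) = 1973165 + (2230 - (1080 + 58)/(-427 + 1/(28 + 17))) = 1973165 + (2230 - 1138/(-427 + 1/45)) = 1973165 + (2230 - 1138/(-19214/45)) = 1973165 + (2230 - 1138*(-45)/19214) = 1973165 + (2230 - 1*(-25605/9607)) = 1973165 + (2230 + 25605/9607) = 1973165 + 21449215/9607 = 18977645370/9607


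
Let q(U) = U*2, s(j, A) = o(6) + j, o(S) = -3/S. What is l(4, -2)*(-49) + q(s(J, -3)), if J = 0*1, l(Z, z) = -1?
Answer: 48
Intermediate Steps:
J = 0
s(j, A) = -1/2 + j (s(j, A) = -3/6 + j = -3*1/6 + j = -1/2 + j)
q(U) = 2*U
l(4, -2)*(-49) + q(s(J, -3)) = -1*(-49) + 2*(-1/2 + 0) = 49 + 2*(-1/2) = 49 - 1 = 48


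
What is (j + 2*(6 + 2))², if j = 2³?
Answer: 576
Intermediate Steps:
j = 8
(j + 2*(6 + 2))² = (8 + 2*(6 + 2))² = (8 + 2*8)² = (8 + 16)² = 24² = 576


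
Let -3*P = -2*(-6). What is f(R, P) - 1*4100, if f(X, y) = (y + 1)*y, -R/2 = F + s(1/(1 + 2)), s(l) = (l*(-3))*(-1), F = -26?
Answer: -4088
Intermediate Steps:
P = -4 (P = -(-2)*(-6)/3 = -1/3*12 = -4)
s(l) = 3*l (s(l) = -3*l*(-1) = 3*l)
R = 50 (R = -2*(-26 + 3/(1 + 2)) = -2*(-26 + 3/3) = -2*(-26 + 3*(1/3)) = -2*(-26 + 1) = -2*(-25) = 50)
f(X, y) = y*(1 + y) (f(X, y) = (1 + y)*y = y*(1 + y))
f(R, P) - 1*4100 = -4*(1 - 4) - 1*4100 = -4*(-3) - 4100 = 12 - 4100 = -4088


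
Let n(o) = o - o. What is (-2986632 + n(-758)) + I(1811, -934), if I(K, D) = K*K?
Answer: 293089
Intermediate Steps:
I(K, D) = K²
n(o) = 0
(-2986632 + n(-758)) + I(1811, -934) = (-2986632 + 0) + 1811² = -2986632 + 3279721 = 293089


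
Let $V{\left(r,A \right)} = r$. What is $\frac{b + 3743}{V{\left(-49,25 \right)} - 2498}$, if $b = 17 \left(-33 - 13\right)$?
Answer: $- \frac{329}{283} \approx -1.1625$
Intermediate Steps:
$b = -782$ ($b = 17 \left(-46\right) = -782$)
$\frac{b + 3743}{V{\left(-49,25 \right)} - 2498} = \frac{-782 + 3743}{-49 - 2498} = \frac{2961}{-2547} = 2961 \left(- \frac{1}{2547}\right) = - \frac{329}{283}$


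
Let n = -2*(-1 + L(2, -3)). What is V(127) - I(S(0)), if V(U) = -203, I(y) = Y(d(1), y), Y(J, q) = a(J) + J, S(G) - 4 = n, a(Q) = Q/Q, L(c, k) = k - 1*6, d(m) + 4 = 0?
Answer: -200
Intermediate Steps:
d(m) = -4 (d(m) = -4 + 0 = -4)
L(c, k) = -6 + k (L(c, k) = k - 6 = -6 + k)
a(Q) = 1
n = 20 (n = -2*(-1 + (-6 - 3)) = -2*(-1 - 9) = -2*(-10) = 20)
S(G) = 24 (S(G) = 4 + 20 = 24)
Y(J, q) = 1 + J
I(y) = -3 (I(y) = 1 - 4 = -3)
V(127) - I(S(0)) = -203 - 1*(-3) = -203 + 3 = -200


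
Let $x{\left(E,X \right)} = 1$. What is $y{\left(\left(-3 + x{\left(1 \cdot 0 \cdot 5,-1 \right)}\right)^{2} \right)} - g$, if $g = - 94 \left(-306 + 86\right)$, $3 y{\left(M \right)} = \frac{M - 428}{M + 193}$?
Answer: $- \frac{12222304}{591} \approx -20681.0$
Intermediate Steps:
$y{\left(M \right)} = \frac{-428 + M}{3 \left(193 + M\right)}$ ($y{\left(M \right)} = \frac{\left(M - 428\right) \frac{1}{M + 193}}{3} = \frac{\left(-428 + M\right) \frac{1}{193 + M}}{3} = \frac{\frac{1}{193 + M} \left(-428 + M\right)}{3} = \frac{-428 + M}{3 \left(193 + M\right)}$)
$g = 20680$ ($g = \left(-94\right) \left(-220\right) = 20680$)
$y{\left(\left(-3 + x{\left(1 \cdot 0 \cdot 5,-1 \right)}\right)^{2} \right)} - g = \frac{-428 + \left(-3 + 1\right)^{2}}{3 \left(193 + \left(-3 + 1\right)^{2}\right)} - 20680 = \frac{-428 + \left(-2\right)^{2}}{3 \left(193 + \left(-2\right)^{2}\right)} - 20680 = \frac{-428 + 4}{3 \left(193 + 4\right)} - 20680 = \frac{1}{3} \cdot \frac{1}{197} \left(-424\right) - 20680 = - \frac{424}{591} - 20680 = - \frac{12222304}{591}$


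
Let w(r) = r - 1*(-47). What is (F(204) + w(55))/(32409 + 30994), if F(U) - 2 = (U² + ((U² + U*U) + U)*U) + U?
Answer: 17062868/63403 ≈ 269.12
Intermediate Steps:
w(r) = 47 + r (w(r) = r + 47 = 47 + r)
F(U) = 2 + U + U² + U*(U + 2*U²) (F(U) = 2 + ((U² + ((U² + U*U) + U)*U) + U) = 2 + ((U² + ((U² + U²) + U)*U) + U) = 2 + ((U² + (2*U² + U)*U) + U) = 2 + ((U² + (U + 2*U²)*U) + U) = 2 + ((U² + U*(U + 2*U²)) + U) = 2 + (U + U² + U*(U + 2*U²)) = 2 + U + U² + U*(U + 2*U²))
(F(204) + w(55))/(32409 + 30994) = ((2 + 204 + 2*204² + 2*204³) + (47 + 55))/(32409 + 30994) = ((2 + 204 + 2*41616 + 2*8489664) + 102)/63403 = ((2 + 204 + 83232 + 16979328) + 102)*(1/63403) = (17062766 + 102)*(1/63403) = 17062868*(1/63403) = 17062868/63403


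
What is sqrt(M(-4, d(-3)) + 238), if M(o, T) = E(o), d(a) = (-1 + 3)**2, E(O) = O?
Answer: 3*sqrt(26) ≈ 15.297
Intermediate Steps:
d(a) = 4 (d(a) = 2**2 = 4)
M(o, T) = o
sqrt(M(-4, d(-3)) + 238) = sqrt(-4 + 238) = sqrt(234) = 3*sqrt(26)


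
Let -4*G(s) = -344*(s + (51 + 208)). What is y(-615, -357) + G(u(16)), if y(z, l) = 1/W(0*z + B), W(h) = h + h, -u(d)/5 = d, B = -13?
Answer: 400243/26 ≈ 15394.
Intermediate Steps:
u(d) = -5*d
G(s) = 22274 + 86*s (G(s) = -(-86)*(s + (51 + 208)) = -(-86)*(s + 259) = -(-86)*(259 + s) = -(-89096 - 344*s)/4 = 22274 + 86*s)
W(h) = 2*h
y(z, l) = -1/26 (y(z, l) = 1/(2*(0*z - 13)) = 1/(2*(0 - 13)) = 1/(2*(-13)) = 1/(-26) = -1/26)
y(-615, -357) + G(u(16)) = -1/26 + (22274 + 86*(-5*16)) = -1/26 + (22274 + 86*(-80)) = -1/26 + (22274 - 6880) = -1/26 + 15394 = 400243/26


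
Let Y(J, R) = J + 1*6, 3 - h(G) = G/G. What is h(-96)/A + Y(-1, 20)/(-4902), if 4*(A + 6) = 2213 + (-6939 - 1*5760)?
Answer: -45883/25760010 ≈ -0.0017812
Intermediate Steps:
h(G) = 2 (h(G) = 3 - G/G = 3 - 1*1 = 3 - 1 = 2)
Y(J, R) = 6 + J (Y(J, R) = J + 6 = 6 + J)
A = -5255/2 (A = -6 + (2213 + (-6939 - 1*5760))/4 = -6 + (2213 + (-6939 - 5760))/4 = -6 + (2213 - 12699)/4 = -6 + (¼)*(-10486) = -6 - 5243/2 = -5255/2 ≈ -2627.5)
h(-96)/A + Y(-1, 20)/(-4902) = 2/(-5255/2) + (6 - 1)/(-4902) = 2*(-2/5255) + 5*(-1/4902) = -4/5255 - 5/4902 = -45883/25760010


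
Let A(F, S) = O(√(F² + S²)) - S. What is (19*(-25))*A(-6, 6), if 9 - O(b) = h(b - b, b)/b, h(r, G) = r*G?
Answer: -1425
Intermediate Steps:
h(r, G) = G*r
O(b) = 9 (O(b) = 9 - b*(b - b)/b = 9 - b*0/b = 9 - 0/b = 9 - 1*0 = 9 + 0 = 9)
A(F, S) = 9 - S
(19*(-25))*A(-6, 6) = (19*(-25))*(9 - 1*6) = -475*(9 - 6) = -475*3 = -1425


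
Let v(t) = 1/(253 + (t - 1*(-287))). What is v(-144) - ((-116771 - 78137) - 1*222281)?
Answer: 165206845/396 ≈ 4.1719e+5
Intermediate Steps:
v(t) = 1/(540 + t) (v(t) = 1/(253 + (t + 287)) = 1/(253 + (287 + t)) = 1/(540 + t))
v(-144) - ((-116771 - 78137) - 1*222281) = 1/(540 - 144) - ((-116771 - 78137) - 1*222281) = 1/396 - (-194908 - 222281) = 1/396 - 1*(-417189) = 1/396 + 417189 = 165206845/396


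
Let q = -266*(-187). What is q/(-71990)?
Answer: -24871/35995 ≈ -0.69096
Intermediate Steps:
q = 49742
q/(-71990) = 49742/(-71990) = 49742*(-1/71990) = -24871/35995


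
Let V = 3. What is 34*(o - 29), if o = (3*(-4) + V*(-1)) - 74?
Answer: -4012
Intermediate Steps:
o = -89 (o = (3*(-4) + 3*(-1)) - 74 = (-12 - 3) - 74 = -15 - 74 = -89)
34*(o - 29) = 34*(-89 - 29) = 34*(-118) = -4012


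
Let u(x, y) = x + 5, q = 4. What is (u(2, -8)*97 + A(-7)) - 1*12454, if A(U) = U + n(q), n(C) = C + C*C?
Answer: -11762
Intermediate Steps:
n(C) = C + C²
u(x, y) = 5 + x
A(U) = 20 + U (A(U) = U + 4*(1 + 4) = U + 4*5 = U + 20 = 20 + U)
(u(2, -8)*97 + A(-7)) - 1*12454 = ((5 + 2)*97 + (20 - 7)) - 1*12454 = (7*97 + 13) - 12454 = (679 + 13) - 12454 = 692 - 12454 = -11762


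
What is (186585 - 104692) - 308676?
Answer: -226783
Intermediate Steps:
(186585 - 104692) - 308676 = 81893 - 308676 = -226783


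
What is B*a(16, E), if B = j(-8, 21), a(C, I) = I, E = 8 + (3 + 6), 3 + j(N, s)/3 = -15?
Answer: -918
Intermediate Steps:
j(N, s) = -54 (j(N, s) = -9 + 3*(-15) = -9 - 45 = -54)
E = 17 (E = 8 + 9 = 17)
B = -54
B*a(16, E) = -54*17 = -918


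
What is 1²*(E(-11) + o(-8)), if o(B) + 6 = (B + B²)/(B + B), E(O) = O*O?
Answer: 223/2 ≈ 111.50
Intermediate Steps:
E(O) = O²
o(B) = -6 + (B + B²)/(2*B) (o(B) = -6 + (B + B²)/(B + B) = -6 + (B + B²)/((2*B)) = -6 + (B + B²)*(1/(2*B)) = -6 + (B + B²)/(2*B))
1²*(E(-11) + o(-8)) = 1²*((-11)² + (-11/2 + (½)*(-8))) = 1*(121 + (-11/2 - 4)) = 1*(121 - 19/2) = 1*(223/2) = 223/2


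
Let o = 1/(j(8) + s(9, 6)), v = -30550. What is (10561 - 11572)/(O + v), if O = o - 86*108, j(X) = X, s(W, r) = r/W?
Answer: 26286/1035785 ≈ 0.025378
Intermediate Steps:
o = 3/26 (o = 1/(8 + 6/9) = 1/(8 + 6*(⅑)) = 1/(8 + ⅔) = 1/(26/3) = 3/26 ≈ 0.11538)
O = -241485/26 (O = 3/26 - 86*108 = 3/26 - 9288 = -241485/26 ≈ -9287.9)
(10561 - 11572)/(O + v) = (10561 - 11572)/(-241485/26 - 30550) = -1011/(-1035785/26) = -1011*(-26/1035785) = 26286/1035785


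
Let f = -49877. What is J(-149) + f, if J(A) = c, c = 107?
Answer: -49770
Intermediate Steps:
J(A) = 107
J(-149) + f = 107 - 49877 = -49770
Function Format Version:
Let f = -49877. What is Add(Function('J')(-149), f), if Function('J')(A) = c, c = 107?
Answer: -49770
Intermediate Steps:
Function('J')(A) = 107
Add(Function('J')(-149), f) = Add(107, -49877) = -49770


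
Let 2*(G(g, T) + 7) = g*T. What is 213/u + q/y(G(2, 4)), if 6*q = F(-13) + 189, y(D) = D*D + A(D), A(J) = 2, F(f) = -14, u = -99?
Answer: ½ ≈ 0.50000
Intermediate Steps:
G(g, T) = -7 + T*g/2 (G(g, T) = -7 + (g*T)/2 = -7 + (T*g)/2 = -7 + T*g/2)
y(D) = 2 + D² (y(D) = D*D + 2 = D² + 2 = 2 + D²)
q = 175/6 (q = (-14 + 189)/6 = (⅙)*175 = 175/6 ≈ 29.167)
213/u + q/y(G(2, 4)) = 213/(-99) + 175/(6*(2 + (-7 + (½)*4*2)²)) = 213*(-1/99) + 175/(6*(2 + (-7 + 4)²)) = -71/33 + 175/(6*(2 + (-3)²)) = -71/33 + 175/(6*(2 + 9)) = -71/33 + (175/6)/11 = -71/33 + (175/6)*(1/11) = -71/33 + 175/66 = ½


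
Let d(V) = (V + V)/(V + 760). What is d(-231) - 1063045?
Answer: -562351267/529 ≈ -1.0630e+6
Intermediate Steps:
d(V) = 2*V/(760 + V) (d(V) = (2*V)/(760 + V) = 2*V/(760 + V))
d(-231) - 1063045 = 2*(-231)/(760 - 231) - 1063045 = 2*(-231)/529 - 1063045 = 2*(-231)*(1/529) - 1063045 = -462/529 - 1063045 = -562351267/529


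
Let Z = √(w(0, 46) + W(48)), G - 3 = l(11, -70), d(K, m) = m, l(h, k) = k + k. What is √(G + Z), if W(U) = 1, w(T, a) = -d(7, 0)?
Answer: 2*I*√34 ≈ 11.662*I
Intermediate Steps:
l(h, k) = 2*k
w(T, a) = 0 (w(T, a) = -1*0 = 0)
G = -137 (G = 3 + 2*(-70) = 3 - 140 = -137)
Z = 1 (Z = √(0 + 1) = √1 = 1)
√(G + Z) = √(-137 + 1) = √(-136) = 2*I*√34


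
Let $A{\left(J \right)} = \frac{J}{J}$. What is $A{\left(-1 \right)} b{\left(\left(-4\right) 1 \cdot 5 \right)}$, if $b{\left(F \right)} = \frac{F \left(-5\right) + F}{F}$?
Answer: $-4$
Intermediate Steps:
$A{\left(J \right)} = 1$
$b{\left(F \right)} = -4$ ($b{\left(F \right)} = \frac{- 5 F + F}{F} = \frac{\left(-4\right) F}{F} = -4$)
$A{\left(-1 \right)} b{\left(\left(-4\right) 1 \cdot 5 \right)} = 1 \left(-4\right) = -4$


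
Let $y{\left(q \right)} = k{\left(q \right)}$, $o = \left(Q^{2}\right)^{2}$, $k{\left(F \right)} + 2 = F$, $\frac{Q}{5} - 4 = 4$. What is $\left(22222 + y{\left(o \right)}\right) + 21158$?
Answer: $2603378$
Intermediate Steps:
$Q = 40$ ($Q = 20 + 5 \cdot 4 = 20 + 20 = 40$)
$k{\left(F \right)} = -2 + F$
$o = 2560000$ ($o = \left(40^{2}\right)^{2} = 1600^{2} = 2560000$)
$y{\left(q \right)} = -2 + q$
$\left(22222 + y{\left(o \right)}\right) + 21158 = \left(22222 + \left(-2 + 2560000\right)\right) + 21158 = \left(22222 + 2559998\right) + 21158 = 2582220 + 21158 = 2603378$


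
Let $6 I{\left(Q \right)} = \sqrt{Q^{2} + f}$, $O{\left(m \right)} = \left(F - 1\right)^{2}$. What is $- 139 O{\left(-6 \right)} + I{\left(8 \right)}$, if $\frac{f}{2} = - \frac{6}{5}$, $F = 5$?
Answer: $-2224 + \frac{\sqrt{385}}{15} \approx -2222.7$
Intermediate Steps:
$O{\left(m \right)} = 16$ ($O{\left(m \right)} = \left(5 - 1\right)^{2} = 4^{2} = 16$)
$f = - \frac{12}{5}$ ($f = 2 \left(- \frac{6}{5}\right) = - \frac{12}{5} \approx -2.4$)
$I{\left(Q \right)} = \frac{\sqrt{- \frac{12}{5} + Q^{2}}}{6}$ ($I{\left(Q \right)} = \frac{\sqrt{Q^{2} - \frac{12}{5}}}{6} = \frac{\sqrt{- \frac{12}{5} + Q^{2}}}{6}$)
$- 139 O{\left(-6 \right)} + I{\left(8 \right)} = \left(-139\right) 16 + \frac{\sqrt{-60 + 25 \cdot 8^{2}}}{30} = -2224 + \frac{\sqrt{-60 + 25 \cdot 64}}{30} = -2224 + \frac{\sqrt{-60 + 1600}}{30} = -2224 + \frac{\sqrt{1540}}{30} = -2224 + \frac{2 \sqrt{385}}{30} = -2224 + \frac{\sqrt{385}}{15}$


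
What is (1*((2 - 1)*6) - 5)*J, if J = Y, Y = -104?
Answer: -104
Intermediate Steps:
J = -104
(1*((2 - 1)*6) - 5)*J = (1*((2 - 1)*6) - 5)*(-104) = (1*(1*6) - 5)*(-104) = (1*6 - 5)*(-104) = (6 - 5)*(-104) = 1*(-104) = -104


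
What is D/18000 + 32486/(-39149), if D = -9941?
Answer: -973928209/704682000 ≈ -1.3821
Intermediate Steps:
D/18000 + 32486/(-39149) = -9941/18000 + 32486/(-39149) = -9941*1/18000 + 32486*(-1/39149) = -9941/18000 - 32486/39149 = -973928209/704682000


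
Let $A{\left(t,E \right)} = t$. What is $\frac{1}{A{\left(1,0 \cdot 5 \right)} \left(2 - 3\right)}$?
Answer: $-1$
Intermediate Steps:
$\frac{1}{A{\left(1,0 \cdot 5 \right)} \left(2 - 3\right)} = \frac{1}{1 \left(2 - 3\right)} = \frac{1}{1 \left(-1\right)} = \frac{1}{-1} = -1$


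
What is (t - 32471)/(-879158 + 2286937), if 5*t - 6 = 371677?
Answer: 209328/7038895 ≈ 0.029739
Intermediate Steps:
t = 371683/5 (t = 6/5 + (⅕)*371677 = 6/5 + 371677/5 = 371683/5 ≈ 74337.)
(t - 32471)/(-879158 + 2286937) = (371683/5 - 32471)/(-879158 + 2286937) = (209328/5)/1407779 = (209328/5)*(1/1407779) = 209328/7038895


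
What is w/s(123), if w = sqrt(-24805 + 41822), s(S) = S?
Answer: sqrt(17017)/123 ≈ 1.0606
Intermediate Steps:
w = sqrt(17017) ≈ 130.45
w/s(123) = sqrt(17017)/123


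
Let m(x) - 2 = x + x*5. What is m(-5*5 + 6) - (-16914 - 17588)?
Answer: 34390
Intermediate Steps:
m(x) = 2 + 6*x (m(x) = 2 + (x + x*5) = 2 + (x + 5*x) = 2 + 6*x)
m(-5*5 + 6) - (-16914 - 17588) = (2 + 6*(-5*5 + 6)) - (-16914 - 17588) = (2 + 6*(-25 + 6)) - 1*(-34502) = (2 + 6*(-19)) + 34502 = (2 - 114) + 34502 = -112 + 34502 = 34390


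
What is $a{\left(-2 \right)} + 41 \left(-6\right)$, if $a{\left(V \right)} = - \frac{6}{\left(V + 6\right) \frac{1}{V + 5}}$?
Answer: $- \frac{501}{2} \approx -250.5$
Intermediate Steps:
$a{\left(V \right)} = - \frac{6 \left(5 + V\right)}{6 + V}$ ($a{\left(V \right)} = - \frac{6}{\left(6 + V\right) \frac{1}{5 + V}} = - \frac{6}{\frac{1}{5 + V} \left(6 + V\right)} = - 6 \frac{5 + V}{6 + V} = - \frac{6 \left(5 + V\right)}{6 + V}$)
$a{\left(-2 \right)} + 41 \left(-6\right) = \frac{6 \left(-5 - -2\right)}{6 - 2} + 41 \left(-6\right) = \frac{6 \left(-5 + 2\right)}{4} - 246 = 6 \cdot \frac{1}{4} \left(-3\right) - 246 = - \frac{9}{2} - 246 = - \frac{501}{2}$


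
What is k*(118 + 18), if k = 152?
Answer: 20672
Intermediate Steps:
k*(118 + 18) = 152*(118 + 18) = 152*136 = 20672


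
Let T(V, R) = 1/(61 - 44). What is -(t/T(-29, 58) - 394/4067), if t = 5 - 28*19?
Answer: 36436647/4067 ≈ 8959.1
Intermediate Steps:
T(V, R) = 1/17
t = -527 (t = 5 - 532 = -527)
-(t/T(-29, 58) - 394/4067) = -(-527/1/17 - 394/4067) = -(-527*17 - 394*1/4067) = -(-8959 - 394/4067) = -1*(-36436647/4067) = 36436647/4067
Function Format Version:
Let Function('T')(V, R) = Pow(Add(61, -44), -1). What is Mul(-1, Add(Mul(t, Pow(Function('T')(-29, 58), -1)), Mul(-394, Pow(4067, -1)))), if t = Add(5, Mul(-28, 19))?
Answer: Rational(36436647, 4067) ≈ 8959.1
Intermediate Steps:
Function('T')(V, R) = Rational(1, 17) (Function('T')(V, R) = Pow(17, -1) = Rational(1, 17))
t = -527 (t = Add(5, -532) = -527)
Mul(-1, Add(Mul(t, Pow(Function('T')(-29, 58), -1)), Mul(-394, Pow(4067, -1)))) = Mul(-1, Add(Mul(-527, Pow(Rational(1, 17), -1)), Mul(-394, Pow(4067, -1)))) = Mul(-1, Add(Mul(-527, 17), Mul(-394, Rational(1, 4067)))) = Mul(-1, Add(-8959, Rational(-394, 4067))) = Mul(-1, Rational(-36436647, 4067)) = Rational(36436647, 4067)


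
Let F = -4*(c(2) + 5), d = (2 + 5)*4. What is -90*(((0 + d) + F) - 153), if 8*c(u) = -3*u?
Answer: 12780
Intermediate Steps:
c(u) = -3*u/8 (c(u) = (-3*u)/8 = -3*u/8)
d = 28 (d = 7*4 = 28)
F = -17 (F = -4*(-3/8*2 + 5) = -4*(-¾ + 5) = -4*17/4 = -17)
-90*(((0 + d) + F) - 153) = -90*(((0 + 28) - 17) - 153) = -90*((28 - 17) - 153) = -90*(11 - 153) = -90*(-142) = 12780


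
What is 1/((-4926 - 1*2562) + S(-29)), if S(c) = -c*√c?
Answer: -7488/56094533 - 29*I*√29/56094533 ≈ -0.00013349 - 2.784e-6*I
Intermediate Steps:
S(c) = -c^(3/2)
1/((-4926 - 1*2562) + S(-29)) = 1/((-4926 - 1*2562) - (-29)^(3/2)) = 1/((-4926 - 2562) - (-29)*I*√29) = 1/(-7488 + 29*I*√29)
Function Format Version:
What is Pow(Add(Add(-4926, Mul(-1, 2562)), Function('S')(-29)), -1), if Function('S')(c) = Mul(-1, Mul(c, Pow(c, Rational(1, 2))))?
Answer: Add(Rational(-7488, 56094533), Mul(Rational(-29, 56094533), I, Pow(29, Rational(1, 2)))) ≈ Add(-0.00013349, Mul(-2.7840e-6, I))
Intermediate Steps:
Function('S')(c) = Mul(-1, Pow(c, Rational(3, 2)))
Pow(Add(Add(-4926, Mul(-1, 2562)), Function('S')(-29)), -1) = Pow(Add(Add(-4926, Mul(-1, 2562)), Mul(-1, Pow(-29, Rational(3, 2)))), -1) = Pow(Add(Add(-4926, -2562), Mul(-1, Mul(-29, I, Pow(29, Rational(1, 2))))), -1) = Pow(Add(-7488, Mul(29, I, Pow(29, Rational(1, 2)))), -1)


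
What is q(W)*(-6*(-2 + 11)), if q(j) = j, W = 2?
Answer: -108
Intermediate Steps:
q(W)*(-6*(-2 + 11)) = 2*(-6*(-2 + 11)) = 2*(-6*9) = 2*(-54) = -108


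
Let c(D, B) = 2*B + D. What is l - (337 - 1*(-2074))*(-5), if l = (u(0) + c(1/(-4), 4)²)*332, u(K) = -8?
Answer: 117359/4 ≈ 29340.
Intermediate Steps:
c(D, B) = D + 2*B
l = 69139/4 (l = (-8 + (1/(-4) + 2*4)²)*332 = (-8 + (1*(-¼) + 8)²)*332 = (-8 + (-¼ + 8)²)*332 = (-8 + (31/4)²)*332 = (-8 + 961/16)*332 = (833/16)*332 = 69139/4 ≈ 17285.)
l - (337 - 1*(-2074))*(-5) = 69139/4 - (337 - 1*(-2074))*(-5) = 69139/4 - (337 + 2074)*(-5) = 69139/4 - 2411*(-5) = 69139/4 - 1*(-12055) = 69139/4 + 12055 = 117359/4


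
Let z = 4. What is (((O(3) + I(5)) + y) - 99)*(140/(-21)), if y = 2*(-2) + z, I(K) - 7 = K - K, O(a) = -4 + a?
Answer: 620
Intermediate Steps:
I(K) = 7 (I(K) = 7 + (K - K) = 7 + 0 = 7)
y = 0 (y = 2*(-2) + 4 = -4 + 4 = 0)
(((O(3) + I(5)) + y) - 99)*(140/(-21)) = ((((-4 + 3) + 7) + 0) - 99)*(140/(-21)) = (((-1 + 7) + 0) - 99)*(140*(-1/21)) = ((6 + 0) - 99)*(-20/3) = (6 - 99)*(-20/3) = -93*(-20/3) = 620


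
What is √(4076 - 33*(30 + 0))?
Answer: √3086 ≈ 55.552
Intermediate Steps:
√(4076 - 33*(30 + 0)) = √(4076 - 33*30) = √(4076 - 990) = √3086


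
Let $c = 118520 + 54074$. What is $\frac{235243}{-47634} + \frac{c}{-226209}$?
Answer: $- \frac{6826158487}{1197248834} \approx -5.7015$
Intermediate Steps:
$c = 172594$
$\frac{235243}{-47634} + \frac{c}{-226209} = \frac{235243}{-47634} + \frac{172594}{-226209} = 235243 \left(- \frac{1}{47634}\right) + 172594 \left(- \frac{1}{226209}\right) = - \frac{235243}{47634} - \frac{172594}{226209} = - \frac{6826158487}{1197248834}$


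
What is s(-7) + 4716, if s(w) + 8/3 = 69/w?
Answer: 98773/21 ≈ 4703.5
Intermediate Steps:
s(w) = -8/3 + 69/w
s(-7) + 4716 = (-8/3 + 69/(-7)) + 4716 = (-8/3 + 69*(-⅐)) + 4716 = (-8/3 - 69/7) + 4716 = -263/21 + 4716 = 98773/21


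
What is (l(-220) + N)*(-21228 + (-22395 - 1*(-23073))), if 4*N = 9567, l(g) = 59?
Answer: -100725825/2 ≈ -5.0363e+7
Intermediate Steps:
N = 9567/4 (N = (1/4)*9567 = 9567/4 ≈ 2391.8)
(l(-220) + N)*(-21228 + (-22395 - 1*(-23073))) = (59 + 9567/4)*(-21228 + (-22395 - 1*(-23073))) = 9803*(-21228 + (-22395 + 23073))/4 = 9803*(-21228 + 678)/4 = (9803/4)*(-20550) = -100725825/2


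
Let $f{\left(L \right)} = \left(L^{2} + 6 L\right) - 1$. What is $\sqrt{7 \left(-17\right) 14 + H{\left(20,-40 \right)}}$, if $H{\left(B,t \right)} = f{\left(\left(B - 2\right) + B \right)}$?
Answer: $\sqrt{5} \approx 2.2361$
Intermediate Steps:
$f{\left(L \right)} = -1 + L^{2} + 6 L$
$H{\left(B,t \right)} = -13 + \left(-2 + 2 B\right)^{2} + 12 B$ ($H{\left(B,t \right)} = -1 + \left(\left(B - 2\right) + B\right)^{2} + 6 \left(\left(B - 2\right) + B\right) = -1 + \left(\left(-2 + B\right) + B\right)^{2} + 6 \left(\left(-2 + B\right) + B\right) = -1 + \left(-2 + 2 B\right)^{2} + 6 \left(-2 + 2 B\right) = -1 + \left(-2 + 2 B\right)^{2} + \left(-12 + 12 B\right) = -13 + \left(-2 + 2 B\right)^{2} + 12 B$)
$\sqrt{7 \left(-17\right) 14 + H{\left(20,-40 \right)}} = \sqrt{7 \left(-17\right) 14 + \left(-9 + 4 \cdot 20 + 4 \cdot 20^{2}\right)} = \sqrt{\left(-119\right) 14 + \left(-9 + 80 + 4 \cdot 400\right)} = \sqrt{-1666 + \left(-9 + 80 + 1600\right)} = \sqrt{-1666 + 1671} = \sqrt{5}$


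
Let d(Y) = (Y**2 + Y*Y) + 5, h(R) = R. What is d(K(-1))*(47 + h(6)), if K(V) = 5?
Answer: 2915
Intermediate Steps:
d(Y) = 5 + 2*Y**2 (d(Y) = (Y**2 + Y**2) + 5 = 2*Y**2 + 5 = 5 + 2*Y**2)
d(K(-1))*(47 + h(6)) = (5 + 2*5**2)*(47 + 6) = (5 + 2*25)*53 = (5 + 50)*53 = 55*53 = 2915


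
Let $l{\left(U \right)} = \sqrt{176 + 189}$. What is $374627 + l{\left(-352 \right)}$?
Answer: $374627 + \sqrt{365} \approx 3.7465 \cdot 10^{5}$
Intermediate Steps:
$l{\left(U \right)} = \sqrt{365}$
$374627 + l{\left(-352 \right)} = 374627 + \sqrt{365}$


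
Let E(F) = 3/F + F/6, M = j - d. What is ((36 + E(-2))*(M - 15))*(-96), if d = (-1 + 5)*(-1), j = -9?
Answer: 65600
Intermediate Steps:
d = -4 (d = 4*(-1) = -4)
M = -5 (M = -9 - 1*(-4) = -9 + 4 = -5)
E(F) = 3/F + F/6 (E(F) = 3/F + F*(⅙) = 3/F + F/6)
((36 + E(-2))*(M - 15))*(-96) = ((36 + (3/(-2) + (⅙)*(-2)))*(-5 - 15))*(-96) = ((36 + (3*(-½) - ⅓))*(-20))*(-96) = ((36 + (-3/2 - ⅓))*(-20))*(-96) = ((36 - 11/6)*(-20))*(-96) = ((205/6)*(-20))*(-96) = -2050/3*(-96) = 65600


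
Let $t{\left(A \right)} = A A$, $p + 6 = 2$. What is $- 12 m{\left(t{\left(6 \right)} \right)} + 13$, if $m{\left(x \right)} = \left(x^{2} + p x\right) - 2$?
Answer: $-13787$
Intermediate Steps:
$p = -4$ ($p = -6 + 2 = -4$)
$t{\left(A \right)} = A^{2}$
$m{\left(x \right)} = -2 + x^{2} - 4 x$ ($m{\left(x \right)} = \left(x^{2} - 4 x\right) - 2 = -2 + x^{2} - 4 x$)
$- 12 m{\left(t{\left(6 \right)} \right)} + 13 = - 12 \left(-2 + \left(6^{2}\right)^{2} - 4 \cdot 6^{2}\right) + 13 = - 12 \left(-2 + 36^{2} - 144\right) + 13 = - 12 \left(-2 + 1296 - 144\right) + 13 = \left(-12\right) 1150 + 13 = -13800 + 13 = -13787$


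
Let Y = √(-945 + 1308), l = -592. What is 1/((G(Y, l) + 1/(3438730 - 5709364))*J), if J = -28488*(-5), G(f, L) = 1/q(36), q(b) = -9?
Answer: -1135317/17968354940 ≈ -6.3184e-5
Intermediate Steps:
Y = 11*√3 (Y = √363 = 11*√3 ≈ 19.053)
G(f, L) = -⅑ (G(f, L) = 1/(-9) = -⅑)
J = 142440
1/((G(Y, l) + 1/(3438730 - 5709364))*J) = 1/(-⅑ + 1/(3438730 - 5709364)*142440) = (1/142440)/(-⅑ + 1/(-2270634)) = (1/142440)/(-⅑ - 1/2270634) = (1/142440)/(-756881/6811902) = -6811902/756881*1/142440 = -1135317/17968354940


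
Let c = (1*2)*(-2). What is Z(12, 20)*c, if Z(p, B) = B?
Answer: -80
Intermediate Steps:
c = -4 (c = 2*(-2) = -4)
Z(12, 20)*c = 20*(-4) = -80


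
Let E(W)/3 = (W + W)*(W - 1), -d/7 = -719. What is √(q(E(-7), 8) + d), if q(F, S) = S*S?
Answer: √5097 ≈ 71.393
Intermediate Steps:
d = 5033 (d = -7*(-719) = 5033)
E(W) = 6*W*(-1 + W) (E(W) = 3*((W + W)*(W - 1)) = 3*((2*W)*(-1 + W)) = 3*(2*W*(-1 + W)) = 6*W*(-1 + W))
q(F, S) = S²
√(q(E(-7), 8) + d) = √(8² + 5033) = √(64 + 5033) = √5097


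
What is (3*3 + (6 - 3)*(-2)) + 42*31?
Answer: 1305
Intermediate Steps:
(3*3 + (6 - 3)*(-2)) + 42*31 = (9 + 3*(-2)) + 1302 = (9 - 6) + 1302 = 3 + 1302 = 1305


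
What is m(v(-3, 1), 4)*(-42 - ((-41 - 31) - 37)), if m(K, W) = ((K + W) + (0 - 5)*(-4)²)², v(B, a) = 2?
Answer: 366892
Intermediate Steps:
m(K, W) = (-80 + K + W)² (m(K, W) = ((K + W) - 5*16)² = ((K + W) - 80)² = (-80 + K + W)²)
m(v(-3, 1), 4)*(-42 - ((-41 - 31) - 37)) = (-80 + 2 + 4)²*(-42 - ((-41 - 31) - 37)) = (-74)²*(-42 - (-72 - 37)) = 5476*(-42 - 1*(-109)) = 5476*(-42 + 109) = 5476*67 = 366892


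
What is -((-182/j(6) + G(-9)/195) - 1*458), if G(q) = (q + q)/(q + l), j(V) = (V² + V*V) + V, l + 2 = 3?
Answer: 359051/780 ≈ 460.32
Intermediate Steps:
l = 1 (l = -2 + 3 = 1)
j(V) = V + 2*V² (j(V) = (V² + V²) + V = 2*V² + V = V + 2*V²)
G(q) = 2*q/(1 + q) (G(q) = (q + q)/(q + 1) = (2*q)/(1 + q) = 2*q/(1 + q))
-((-182/j(6) + G(-9)/195) - 1*458) = -((-182*1/(6*(1 + 2*6)) + (2*(-9)/(1 - 9))/195) - 1*458) = -((-182*1/(6*(1 + 12)) + (2*(-9)/(-8))*(1/195)) - 458) = -((-182/(6*13) + (2*(-9)*(-⅛))*(1/195)) - 458) = -((-182/78 + (9/4)*(1/195)) - 458) = -((-182*1/78 + 3/260) - 458) = -((-7/3 + 3/260) - 458) = -(-1811/780 - 458) = -1*(-359051/780) = 359051/780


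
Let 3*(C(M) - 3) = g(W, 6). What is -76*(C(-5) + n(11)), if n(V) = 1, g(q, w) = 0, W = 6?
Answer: -304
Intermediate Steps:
C(M) = 3 (C(M) = 3 + (⅓)*0 = 3 + 0 = 3)
-76*(C(-5) + n(11)) = -76*(3 + 1) = -76*4 = -304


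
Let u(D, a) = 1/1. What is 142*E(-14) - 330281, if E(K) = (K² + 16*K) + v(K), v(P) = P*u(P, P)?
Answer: -336245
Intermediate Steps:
u(D, a) = 1
v(P) = P (v(P) = P*1 = P)
E(K) = K² + 17*K (E(K) = (K² + 16*K) + K = K² + 17*K)
142*E(-14) - 330281 = 142*(-14*(17 - 14)) - 330281 = 142*(-14*3) - 330281 = 142*(-42) - 330281 = -5964 - 330281 = -336245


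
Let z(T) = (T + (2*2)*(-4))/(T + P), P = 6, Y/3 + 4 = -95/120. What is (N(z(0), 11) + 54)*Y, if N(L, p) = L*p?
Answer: -4255/12 ≈ -354.58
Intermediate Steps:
Y = -115/8 (Y = -12 + 3*(-95/120) = -12 + 3*(-95*1/120) = -12 + 3*(-19/24) = -12 - 19/8 = -115/8 ≈ -14.375)
z(T) = (-16 + T)/(6 + T) (z(T) = (T + (2*2)*(-4))/(T + 6) = (T + 4*(-4))/(6 + T) = (T - 16)/(6 + T) = (-16 + T)/(6 + T))
(N(z(0), 11) + 54)*Y = (((-16 + 0)/(6 + 0))*11 + 54)*(-115/8) = ((-16/6)*11 + 54)*(-115/8) = (((⅙)*(-16))*11 + 54)*(-115/8) = (-8/3*11 + 54)*(-115/8) = (-88/3 + 54)*(-115/8) = (74/3)*(-115/8) = -4255/12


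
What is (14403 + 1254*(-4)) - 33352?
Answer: -23965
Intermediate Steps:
(14403 + 1254*(-4)) - 33352 = (14403 - 5016) - 33352 = 9387 - 33352 = -23965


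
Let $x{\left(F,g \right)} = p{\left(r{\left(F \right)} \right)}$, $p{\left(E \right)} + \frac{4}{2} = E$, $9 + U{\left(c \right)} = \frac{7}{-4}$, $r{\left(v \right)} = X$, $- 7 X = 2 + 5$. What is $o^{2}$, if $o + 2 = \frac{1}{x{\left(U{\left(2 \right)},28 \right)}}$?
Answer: $\frac{49}{9} \approx 5.4444$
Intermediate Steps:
$X = -1$ ($X = - \frac{2 + 5}{7} = \left(- \frac{1}{7}\right) 7 = -1$)
$r{\left(v \right)} = -1$
$U{\left(c \right)} = - \frac{43}{4}$ ($U{\left(c \right)} = -9 + \frac{7}{-4} = -9 + 7 \left(- \frac{1}{4}\right) = -9 - \frac{7}{4} = - \frac{43}{4}$)
$p{\left(E \right)} = -2 + E$
$x{\left(F,g \right)} = -3$ ($x{\left(F,g \right)} = -2 - 1 = -3$)
$o = - \frac{7}{3}$ ($o = -2 + \frac{1}{-3} = -2 - \frac{1}{3} = - \frac{7}{3} \approx -2.3333$)
$o^{2} = \left(- \frac{7}{3}\right)^{2} = \frac{49}{9}$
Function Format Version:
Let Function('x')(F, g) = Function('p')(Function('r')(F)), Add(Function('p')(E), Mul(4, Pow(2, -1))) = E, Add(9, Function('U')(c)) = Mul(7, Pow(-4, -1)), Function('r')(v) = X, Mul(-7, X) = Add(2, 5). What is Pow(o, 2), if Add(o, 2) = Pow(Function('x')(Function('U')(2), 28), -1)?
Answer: Rational(49, 9) ≈ 5.4444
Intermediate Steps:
X = -1 (X = Mul(Rational(-1, 7), Add(2, 5)) = Mul(Rational(-1, 7), 7) = -1)
Function('r')(v) = -1
Function('U')(c) = Rational(-43, 4) (Function('U')(c) = Add(-9, Mul(7, Pow(-4, -1))) = Add(-9, Mul(7, Rational(-1, 4))) = Add(-9, Rational(-7, 4)) = Rational(-43, 4))
Function('p')(E) = Add(-2, E)
Function('x')(F, g) = -3 (Function('x')(F, g) = Add(-2, -1) = -3)
o = Rational(-7, 3) (o = Add(-2, Pow(-3, -1)) = Add(-2, Rational(-1, 3)) = Rational(-7, 3) ≈ -2.3333)
Pow(o, 2) = Pow(Rational(-7, 3), 2) = Rational(49, 9)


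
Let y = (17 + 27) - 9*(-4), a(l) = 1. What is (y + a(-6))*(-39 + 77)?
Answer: 3078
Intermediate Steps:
y = 80 (y = 44 + 36 = 80)
(y + a(-6))*(-39 + 77) = (80 + 1)*(-39 + 77) = 81*38 = 3078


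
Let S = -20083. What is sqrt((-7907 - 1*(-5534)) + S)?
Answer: 2*I*sqrt(5614) ≈ 149.85*I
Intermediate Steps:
sqrt((-7907 - 1*(-5534)) + S) = sqrt((-7907 - 1*(-5534)) - 20083) = sqrt((-7907 + 5534) - 20083) = sqrt(-2373 - 20083) = sqrt(-22456) = 2*I*sqrt(5614)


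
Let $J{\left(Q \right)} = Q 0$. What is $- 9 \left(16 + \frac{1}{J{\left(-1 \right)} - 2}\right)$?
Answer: $- \frac{279}{2} \approx -139.5$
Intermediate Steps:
$J{\left(Q \right)} = 0$
$- 9 \left(16 + \frac{1}{J{\left(-1 \right)} - 2}\right) = - 9 \left(16 + \frac{1}{0 - 2}\right) = - 9 \left(16 + \frac{1}{-2}\right) = - 9 \left(16 - \frac{1}{2}\right) = \left(-9\right) \frac{31}{2} = - \frac{279}{2}$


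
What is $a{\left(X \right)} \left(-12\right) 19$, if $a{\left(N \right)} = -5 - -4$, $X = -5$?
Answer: $228$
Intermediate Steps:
$a{\left(N \right)} = -1$ ($a{\left(N \right)} = -5 + 4 = -1$)
$a{\left(X \right)} \left(-12\right) 19 = \left(-1\right) \left(-12\right) 19 = 12 \cdot 19 = 228$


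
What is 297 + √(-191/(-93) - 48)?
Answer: 297 + I*√397389/93 ≈ 297.0 + 6.7784*I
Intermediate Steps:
297 + √(-191/(-93) - 48) = 297 + √(-191*(-1/93) - 48) = 297 + √(191/93 - 48) = 297 + √(-4273/93) = 297 + I*√397389/93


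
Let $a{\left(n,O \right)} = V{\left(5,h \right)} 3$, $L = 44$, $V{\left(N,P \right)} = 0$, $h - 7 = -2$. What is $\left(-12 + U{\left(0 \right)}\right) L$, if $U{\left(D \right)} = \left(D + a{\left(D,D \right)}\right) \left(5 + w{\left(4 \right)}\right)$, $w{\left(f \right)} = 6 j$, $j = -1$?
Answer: $-528$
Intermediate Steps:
$h = 5$ ($h = 7 - 2 = 5$)
$w{\left(f \right)} = -6$ ($w{\left(f \right)} = 6 \left(-1\right) = -6$)
$a{\left(n,O \right)} = 0$ ($a{\left(n,O \right)} = 0 \cdot 3 = 0$)
$U{\left(D \right)} = - D$ ($U{\left(D \right)} = \left(D + 0\right) \left(5 - 6\right) = D \left(-1\right) = - D$)
$\left(-12 + U{\left(0 \right)}\right) L = \left(-12 - 0\right) 44 = \left(-12 + 0\right) 44 = \left(-12\right) 44 = -528$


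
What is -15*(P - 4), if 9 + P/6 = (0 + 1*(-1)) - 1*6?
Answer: 1500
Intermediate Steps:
P = -96 (P = -54 + 6*((0 + 1*(-1)) - 1*6) = -54 + 6*((0 - 1) - 6) = -54 + 6*(-1 - 6) = -54 + 6*(-7) = -54 - 42 = -96)
-15*(P - 4) = -15*(-96 - 4) = -15*(-100) = 1500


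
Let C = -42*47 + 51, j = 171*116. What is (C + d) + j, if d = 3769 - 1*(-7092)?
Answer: 28774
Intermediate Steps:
j = 19836
d = 10861 (d = 3769 + 7092 = 10861)
C = -1923 (C = -1974 + 51 = -1923)
(C + d) + j = (-1923 + 10861) + 19836 = 8938 + 19836 = 28774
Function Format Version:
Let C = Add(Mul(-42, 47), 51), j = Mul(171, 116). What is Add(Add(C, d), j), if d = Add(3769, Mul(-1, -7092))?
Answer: 28774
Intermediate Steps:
j = 19836
d = 10861 (d = Add(3769, 7092) = 10861)
C = -1923 (C = Add(-1974, 51) = -1923)
Add(Add(C, d), j) = Add(Add(-1923, 10861), 19836) = Add(8938, 19836) = 28774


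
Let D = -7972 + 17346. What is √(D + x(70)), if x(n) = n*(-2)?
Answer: 9*√114 ≈ 96.094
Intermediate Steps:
x(n) = -2*n
D = 9374
√(D + x(70)) = √(9374 - 2*70) = √(9374 - 140) = √9234 = 9*√114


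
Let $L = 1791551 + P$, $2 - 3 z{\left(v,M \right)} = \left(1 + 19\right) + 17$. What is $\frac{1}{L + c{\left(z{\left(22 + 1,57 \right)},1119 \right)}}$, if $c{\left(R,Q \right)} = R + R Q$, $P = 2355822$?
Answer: $\frac{3}{12402919} \approx 2.4188 \cdot 10^{-7}$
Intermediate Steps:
$z{\left(v,M \right)} = - \frac{35}{3}$ ($z{\left(v,M \right)} = \frac{2}{3} - \frac{\left(1 + 19\right) + 17}{3} = \frac{2}{3} - \frac{20 + 17}{3} = \frac{2}{3} - \frac{37}{3} = - \frac{35}{3}$)
$c{\left(R,Q \right)} = R + Q R$
$L = 4147373$ ($L = 1791551 + 2355822 = 4147373$)
$\frac{1}{L + c{\left(z{\left(22 + 1,57 \right)},1119 \right)}} = \frac{1}{4147373 - \frac{35 \left(1 + 1119\right)}{3}} = \frac{1}{4147373 - \frac{39200}{3}} = \frac{1}{\frac{12402919}{3}} = \frac{3}{12402919}$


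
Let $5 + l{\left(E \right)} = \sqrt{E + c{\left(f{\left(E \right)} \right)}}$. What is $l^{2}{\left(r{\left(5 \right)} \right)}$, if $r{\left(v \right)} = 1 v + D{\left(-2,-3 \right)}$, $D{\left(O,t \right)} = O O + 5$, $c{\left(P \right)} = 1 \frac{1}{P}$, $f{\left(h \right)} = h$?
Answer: $\frac{\left(70 - \sqrt{2758}\right)^{2}}{196} \approx 1.5595$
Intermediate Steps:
$c{\left(P \right)} = \frac{1}{P}$
$D{\left(O,t \right)} = 5 + O^{2}$ ($D{\left(O,t \right)} = O^{2} + 5 = 5 + O^{2}$)
$r{\left(v \right)} = 9 + v$ ($r{\left(v \right)} = 1 v + \left(5 + \left(-2\right)^{2}\right) = v + \left(5 + 4\right) = v + 9 = 9 + v$)
$l{\left(E \right)} = -5 + \sqrt{E + \frac{1}{E}}$
$l^{2}{\left(r{\left(5 \right)} \right)} = \left(-5 + \sqrt{\left(9 + 5\right) + \frac{1}{9 + 5}}\right)^{2} = \left(-5 + \sqrt{14 + \frac{1}{14}}\right)^{2} = \left(-5 + \sqrt{\frac{197}{14}}\right)^{2} = \left(-5 + \frac{\sqrt{2758}}{14}\right)^{2}$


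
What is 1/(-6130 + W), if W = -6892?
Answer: -1/13022 ≈ -7.6793e-5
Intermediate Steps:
1/(-6130 + W) = 1/(-6130 - 6892) = 1/(-13022) = -1/13022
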